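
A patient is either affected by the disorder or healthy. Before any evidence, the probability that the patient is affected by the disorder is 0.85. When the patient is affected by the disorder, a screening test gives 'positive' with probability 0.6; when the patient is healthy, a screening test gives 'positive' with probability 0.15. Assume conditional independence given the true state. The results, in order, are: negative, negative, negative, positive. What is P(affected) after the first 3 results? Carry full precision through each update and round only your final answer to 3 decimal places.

Apply Bayes' rule sequentially, carrying P(affected) forward.
After 'negative': P(affected) = 0.4·0.8500 / (0.4·0.8500 + 0.85·0.1500) ≈ 0.7273
After 'negative': P(affected) = 0.4·0.7273 / (0.4·0.7273 + 0.85·0.2727) ≈ 0.5565
After 'negative': P(affected) = 0.4·0.5565 / (0.4·0.5565 + 0.85·0.4435) ≈ 0.3713

0.371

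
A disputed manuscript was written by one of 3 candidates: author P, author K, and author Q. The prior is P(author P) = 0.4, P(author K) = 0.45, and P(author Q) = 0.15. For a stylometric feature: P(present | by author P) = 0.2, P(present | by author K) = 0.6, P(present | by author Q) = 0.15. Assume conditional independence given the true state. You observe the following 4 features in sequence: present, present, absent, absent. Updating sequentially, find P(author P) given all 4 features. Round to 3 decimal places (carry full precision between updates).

0.265

After 'present': normaliser = 0.2·0.4000 + 0.6·0.4500 + 0.15·0.1500; P(author P) ≈ 0.2148, P(author K) ≈ 0.7248, P(author Q) ≈ 0.0604
After 'present': normaliser = 0.2·0.2148 + 0.6·0.7248 + 0.15·0.0604; P(author P) ≈ 0.0882, P(author K) ≈ 0.8932, P(author Q) ≈ 0.0186
After 'absent': normaliser = 0.8·0.0882 + 0.4·0.8932 + 0.85·0.0186; P(author P) ≈ 0.1591, P(author K) ≈ 0.8053, P(author Q) ≈ 0.0357
After 'absent': normaliser = 0.8·0.1591 + 0.4·0.8053 + 0.85·0.0357; P(author P) ≈ 0.2653, P(author K) ≈ 0.6715, P(author Q) ≈ 0.0632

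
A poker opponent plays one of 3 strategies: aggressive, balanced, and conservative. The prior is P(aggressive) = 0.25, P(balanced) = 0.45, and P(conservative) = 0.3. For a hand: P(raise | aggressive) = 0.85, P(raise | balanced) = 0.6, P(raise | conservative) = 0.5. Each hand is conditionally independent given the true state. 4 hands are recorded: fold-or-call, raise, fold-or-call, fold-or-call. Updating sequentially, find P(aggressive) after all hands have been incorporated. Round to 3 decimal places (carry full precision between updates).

0.020

After 'fold-or-call': normaliser = 0.15·0.2500 + 0.4·0.4500 + 0.5·0.3000; P(aggressive) ≈ 0.1020, P(balanced) ≈ 0.4898, P(conservative) ≈ 0.4082
After 'raise': normaliser = 0.85·0.1020 + 0.6·0.4898 + 0.5·0.4082; P(aggressive) ≈ 0.1483, P(balanced) ≈ 0.5026, P(conservative) ≈ 0.3490
After 'fold-or-call': normaliser = 0.15·0.1483 + 0.4·0.5026 + 0.5·0.3490; P(aggressive) ≈ 0.0559, P(balanced) ≈ 0.5054, P(conservative) ≈ 0.4387
After 'fold-or-call': normaliser = 0.15·0.0559 + 0.4·0.5054 + 0.5·0.4387; P(aggressive) ≈ 0.0195, P(balanced) ≈ 0.4702, P(conservative) ≈ 0.5102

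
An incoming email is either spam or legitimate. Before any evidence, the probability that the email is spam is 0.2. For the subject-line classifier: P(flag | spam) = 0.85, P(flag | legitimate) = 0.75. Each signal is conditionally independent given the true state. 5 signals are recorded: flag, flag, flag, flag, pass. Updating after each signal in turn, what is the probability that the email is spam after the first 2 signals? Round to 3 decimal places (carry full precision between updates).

After 'flag': P(spam) = 0.85·0.2000 / (0.85·0.2000 + 0.75·0.8000) ≈ 0.2208
After 'flag': P(spam) = 0.85·0.2208 / (0.85·0.2208 + 0.75·0.7792) ≈ 0.2431

0.243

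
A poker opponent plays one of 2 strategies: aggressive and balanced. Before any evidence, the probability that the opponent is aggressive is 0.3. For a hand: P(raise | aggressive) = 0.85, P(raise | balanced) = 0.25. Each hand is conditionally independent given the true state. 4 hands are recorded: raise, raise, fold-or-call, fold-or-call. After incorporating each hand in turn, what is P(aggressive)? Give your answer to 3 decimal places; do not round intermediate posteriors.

0.165

After 'raise': P(aggressive) = 0.85·0.3000 / (0.85·0.3000 + 0.25·0.7000) ≈ 0.5930
After 'raise': P(aggressive) = 0.85·0.5930 / (0.85·0.5930 + 0.25·0.4070) ≈ 0.8321
After 'fold-or-call': P(aggressive) = 0.15·0.8321 / (0.15·0.8321 + 0.75·0.1679) ≈ 0.4977
After 'fold-or-call': P(aggressive) = 0.15·0.4977 / (0.15·0.4977 + 0.75·0.5023) ≈ 0.1654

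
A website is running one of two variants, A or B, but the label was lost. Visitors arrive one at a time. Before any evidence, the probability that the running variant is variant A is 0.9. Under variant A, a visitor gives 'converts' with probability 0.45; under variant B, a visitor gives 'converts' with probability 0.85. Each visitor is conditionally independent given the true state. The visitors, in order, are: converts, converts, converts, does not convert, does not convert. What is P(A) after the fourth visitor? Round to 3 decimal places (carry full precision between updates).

0.830

After 'converts': P(A) = 0.45·0.9000 / (0.45·0.9000 + 0.85·0.1000) ≈ 0.8265
After 'converts': P(A) = 0.45·0.8265 / (0.45·0.8265 + 0.85·0.1735) ≈ 0.7161
After 'converts': P(A) = 0.45·0.7161 / (0.45·0.7161 + 0.85·0.2839) ≈ 0.5718
After 'does not convert': P(A) = 0.55·0.5718 / (0.55·0.5718 + 0.15·0.4282) ≈ 0.8304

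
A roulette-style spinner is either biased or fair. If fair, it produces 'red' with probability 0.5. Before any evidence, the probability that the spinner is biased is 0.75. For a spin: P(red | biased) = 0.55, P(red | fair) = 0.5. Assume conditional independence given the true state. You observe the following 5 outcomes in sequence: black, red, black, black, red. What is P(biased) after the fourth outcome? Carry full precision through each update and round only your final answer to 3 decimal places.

After 'black': P(biased) = 0.45·0.7500 / (0.45·0.7500 + 0.5·0.2500) ≈ 0.7297
After 'red': P(biased) = 0.55·0.7297 / (0.55·0.7297 + 0.5·0.2703) ≈ 0.7481
After 'black': P(biased) = 0.45·0.7481 / (0.45·0.7481 + 0.5·0.2519) ≈ 0.7277
After 'black': P(biased) = 0.45·0.7277 / (0.45·0.7277 + 0.5·0.2723) ≈ 0.7064

0.706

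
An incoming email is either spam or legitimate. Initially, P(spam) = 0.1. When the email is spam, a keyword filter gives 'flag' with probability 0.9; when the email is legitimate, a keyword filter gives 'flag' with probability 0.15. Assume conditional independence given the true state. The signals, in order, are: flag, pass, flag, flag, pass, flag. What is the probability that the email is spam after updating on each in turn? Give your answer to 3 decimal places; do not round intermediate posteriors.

Each posterior becomes the prior for the next update.
After 'flag': P(spam) = 0.9·0.1000 / (0.9·0.1000 + 0.15·0.9000) ≈ 0.4000
After 'pass': P(spam) = 0.1·0.4000 / (0.1·0.4000 + 0.85·0.6000) ≈ 0.0727
After 'flag': P(spam) = 0.9·0.0727 / (0.9·0.0727 + 0.15·0.9273) ≈ 0.3200
After 'flag': P(spam) = 0.9·0.3200 / (0.9·0.3200 + 0.15·0.6800) ≈ 0.7385
After 'pass': P(spam) = 0.1·0.7385 / (0.1·0.7385 + 0.85·0.2615) ≈ 0.2494
After 'flag': P(spam) = 0.9·0.2494 / (0.9·0.2494 + 0.15·0.7506) ≈ 0.6659

0.666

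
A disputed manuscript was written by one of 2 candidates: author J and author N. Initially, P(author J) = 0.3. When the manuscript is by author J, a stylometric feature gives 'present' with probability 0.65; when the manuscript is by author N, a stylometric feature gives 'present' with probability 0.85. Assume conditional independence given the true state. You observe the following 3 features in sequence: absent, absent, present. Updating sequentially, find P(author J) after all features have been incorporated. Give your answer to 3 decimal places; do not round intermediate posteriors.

Apply Bayes' rule sequentially, carrying P(author J) forward.
After 'absent': P(author J) = 0.35·0.3000 / (0.35·0.3000 + 0.15·0.7000) ≈ 0.5000
After 'absent': P(author J) = 0.35·0.5000 / (0.35·0.5000 + 0.15·0.5000) ≈ 0.7000
After 'present': P(author J) = 0.65·0.7000 / (0.65·0.7000 + 0.85·0.3000) ≈ 0.6408

0.641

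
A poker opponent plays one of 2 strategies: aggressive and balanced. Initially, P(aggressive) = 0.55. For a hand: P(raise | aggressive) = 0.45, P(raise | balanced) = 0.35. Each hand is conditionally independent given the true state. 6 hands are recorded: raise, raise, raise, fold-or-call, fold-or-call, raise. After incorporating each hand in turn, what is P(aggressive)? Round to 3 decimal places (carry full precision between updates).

After 'raise': P(aggressive) = 0.45·0.5500 / (0.45·0.5500 + 0.35·0.4500) ≈ 0.6111
After 'raise': P(aggressive) = 0.45·0.6111 / (0.45·0.6111 + 0.35·0.3889) ≈ 0.6689
After 'raise': P(aggressive) = 0.45·0.6689 / (0.45·0.6689 + 0.35·0.3311) ≈ 0.7220
After 'fold-or-call': P(aggressive) = 0.55·0.7220 / (0.55·0.7220 + 0.65·0.2780) ≈ 0.6873
After 'fold-or-call': P(aggressive) = 0.55·0.6873 / (0.55·0.6873 + 0.65·0.3127) ≈ 0.6503
After 'raise': P(aggressive) = 0.45·0.6503 / (0.45·0.6503 + 0.35·0.3497) ≈ 0.7051

0.705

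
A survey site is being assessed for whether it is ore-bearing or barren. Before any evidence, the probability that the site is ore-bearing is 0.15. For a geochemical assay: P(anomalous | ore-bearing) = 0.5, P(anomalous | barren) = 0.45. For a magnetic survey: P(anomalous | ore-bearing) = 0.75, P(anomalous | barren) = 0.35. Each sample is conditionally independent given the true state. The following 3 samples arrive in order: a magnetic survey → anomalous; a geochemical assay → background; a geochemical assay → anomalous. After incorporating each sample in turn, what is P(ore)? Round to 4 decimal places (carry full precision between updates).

0.2764

After a magnetic survey='anomalous': P(ore) = 0.75·0.1500 / (0.75·0.1500 + 0.35·0.8500) ≈ 0.2744
After a geochemical assay='background': P(ore) = 0.5·0.2744 / (0.5·0.2744 + 0.55·0.7256) ≈ 0.2558
After a geochemical assay='anomalous': P(ore) = 0.5·0.2558 / (0.5·0.2558 + 0.45·0.7442) ≈ 0.2764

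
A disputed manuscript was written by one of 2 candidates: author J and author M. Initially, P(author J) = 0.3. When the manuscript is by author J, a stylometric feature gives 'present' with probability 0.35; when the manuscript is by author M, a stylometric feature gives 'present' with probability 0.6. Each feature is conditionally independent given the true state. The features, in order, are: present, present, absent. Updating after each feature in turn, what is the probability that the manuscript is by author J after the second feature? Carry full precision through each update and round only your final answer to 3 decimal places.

After 'present': P(author J) = 0.35·0.3000 / (0.35·0.3000 + 0.6·0.7000) ≈ 0.2000
After 'present': P(author J) = 0.35·0.2000 / (0.35·0.2000 + 0.6·0.8000) ≈ 0.1273

0.127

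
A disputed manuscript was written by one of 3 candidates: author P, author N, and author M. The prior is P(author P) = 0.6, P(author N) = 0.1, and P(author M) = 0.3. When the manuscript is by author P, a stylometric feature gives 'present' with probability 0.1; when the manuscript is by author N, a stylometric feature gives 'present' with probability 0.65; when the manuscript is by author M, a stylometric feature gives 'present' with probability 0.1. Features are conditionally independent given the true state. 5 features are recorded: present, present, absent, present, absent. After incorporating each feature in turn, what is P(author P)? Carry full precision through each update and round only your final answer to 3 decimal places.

After 'present': normaliser = 0.1·0.6000 + 0.65·0.1000 + 0.1·0.3000; P(author P) ≈ 0.3871, P(author N) ≈ 0.4194, P(author M) ≈ 0.1935
After 'present': normaliser = 0.1·0.3871 + 0.65·0.4194 + 0.1·0.1935; P(author P) ≈ 0.1171, P(author N) ≈ 0.8244, P(author M) ≈ 0.0585
After 'absent': normaliser = 0.9·0.1171 + 0.35·0.8244 + 0.9·0.0585; P(author P) ≈ 0.2359, P(author N) ≈ 0.6461, P(author M) ≈ 0.1180
After 'present': normaliser = 0.1·0.2359 + 0.65·0.6461 + 0.1·0.1180; P(author P) ≈ 0.0518, P(author N) ≈ 0.9223, P(author M) ≈ 0.0259
After 'absent': normaliser = 0.9·0.0518 + 0.35·0.9223 + 0.9·0.0259; P(author P) ≈ 0.1187, P(author N) ≈ 0.8219, P(author M) ≈ 0.0594

0.119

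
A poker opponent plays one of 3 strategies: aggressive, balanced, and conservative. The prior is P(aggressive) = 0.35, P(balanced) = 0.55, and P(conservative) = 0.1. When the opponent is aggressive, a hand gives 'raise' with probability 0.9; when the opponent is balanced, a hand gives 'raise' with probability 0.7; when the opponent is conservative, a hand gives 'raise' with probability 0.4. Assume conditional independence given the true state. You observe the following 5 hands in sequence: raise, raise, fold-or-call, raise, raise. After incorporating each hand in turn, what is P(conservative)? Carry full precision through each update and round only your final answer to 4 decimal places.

After 'raise': normaliser = 0.9·0.3500 + 0.7·0.5500 + 0.4·0.1000; P(aggressive) ≈ 0.4257, P(balanced) ≈ 0.5203, P(conservative) ≈ 0.0541
After 'raise': normaliser = 0.9·0.4257 + 0.7·0.5203 + 0.4·0.0541; P(aggressive) ≈ 0.4982, P(balanced) ≈ 0.4736, P(conservative) ≈ 0.0281
After 'fold-or-call': normaliser = 0.1·0.4982 + 0.3·0.4736 + 0.6·0.0281; P(aggressive) ≈ 0.2386, P(balanced) ≈ 0.6806, P(conservative) ≈ 0.0808
After 'raise': normaliser = 0.9·0.2386 + 0.7·0.6806 + 0.4·0.0808; P(aggressive) ≈ 0.2969, P(balanced) ≈ 0.6585, P(conservative) ≈ 0.0447
After 'raise': normaliser = 0.9·0.2969 + 0.7·0.6585 + 0.4·0.0447; P(aggressive) ≈ 0.3582, P(balanced) ≈ 0.6179, P(conservative) ≈ 0.0240

0.0240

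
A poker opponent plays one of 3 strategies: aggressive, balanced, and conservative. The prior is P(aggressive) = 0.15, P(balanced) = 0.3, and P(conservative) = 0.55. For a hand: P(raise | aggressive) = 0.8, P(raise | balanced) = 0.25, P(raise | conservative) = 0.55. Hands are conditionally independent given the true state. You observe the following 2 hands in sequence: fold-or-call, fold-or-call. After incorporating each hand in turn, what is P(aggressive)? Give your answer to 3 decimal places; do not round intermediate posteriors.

0.021

After 'fold-or-call': normaliser = 0.2·0.1500 + 0.75·0.3000 + 0.45·0.5500; P(aggressive) ≈ 0.0597, P(balanced) ≈ 0.4478, P(conservative) ≈ 0.4925
After 'fold-or-call': normaliser = 0.2·0.0597 + 0.75·0.4478 + 0.45·0.4925; P(aggressive) ≈ 0.0210, P(balanced) ≈ 0.5898, P(conservative) ≈ 0.3893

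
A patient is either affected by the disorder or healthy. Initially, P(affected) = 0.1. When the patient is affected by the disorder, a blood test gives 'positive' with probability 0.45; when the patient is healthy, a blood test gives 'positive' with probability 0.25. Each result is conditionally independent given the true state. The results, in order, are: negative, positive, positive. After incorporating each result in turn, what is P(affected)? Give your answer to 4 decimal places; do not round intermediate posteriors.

After 'negative': P(affected) = 0.55·0.1000 / (0.55·0.1000 + 0.75·0.9000) ≈ 0.0753
After 'positive': P(affected) = 0.45·0.0753 / (0.45·0.0753 + 0.25·0.9247) ≈ 0.1279
After 'positive': P(affected) = 0.45·0.1279 / (0.45·0.1279 + 0.25·0.8721) ≈ 0.2089

0.2089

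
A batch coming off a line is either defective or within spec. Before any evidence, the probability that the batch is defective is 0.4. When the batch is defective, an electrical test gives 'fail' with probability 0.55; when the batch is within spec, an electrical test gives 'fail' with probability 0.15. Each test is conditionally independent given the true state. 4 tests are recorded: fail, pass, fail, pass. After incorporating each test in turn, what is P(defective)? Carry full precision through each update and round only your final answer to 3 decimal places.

0.715

Each posterior becomes the prior for the next update.
After 'fail': P(defective) = 0.55·0.4000 / (0.55·0.4000 + 0.15·0.6000) ≈ 0.7097
After 'pass': P(defective) = 0.45·0.7097 / (0.45·0.7097 + 0.85·0.2903) ≈ 0.5641
After 'fail': P(defective) = 0.55·0.5641 / (0.55·0.5641 + 0.15·0.4359) ≈ 0.8259
After 'pass': P(defective) = 0.45·0.8259 / (0.45·0.8259 + 0.85·0.1741) ≈ 0.7153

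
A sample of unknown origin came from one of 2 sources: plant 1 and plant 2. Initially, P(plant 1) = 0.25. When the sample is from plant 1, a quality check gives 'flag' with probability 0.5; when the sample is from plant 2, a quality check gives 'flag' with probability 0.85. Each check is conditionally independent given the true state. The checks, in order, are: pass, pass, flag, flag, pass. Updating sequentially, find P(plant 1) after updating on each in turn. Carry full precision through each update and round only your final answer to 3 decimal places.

0.810

After 'pass': P(plant 1) = 0.5·0.2500 / (0.5·0.2500 + 0.15·0.7500) ≈ 0.5263
After 'pass': P(plant 1) = 0.5·0.5263 / (0.5·0.5263 + 0.15·0.4737) ≈ 0.7874
After 'flag': P(plant 1) = 0.5·0.7874 / (0.5·0.7874 + 0.85·0.2126) ≈ 0.6854
After 'flag': P(plant 1) = 0.5·0.6854 / (0.5·0.6854 + 0.85·0.3146) ≈ 0.5617
After 'pass': P(plant 1) = 0.5·0.5617 / (0.5·0.5617 + 0.15·0.4383) ≈ 0.8103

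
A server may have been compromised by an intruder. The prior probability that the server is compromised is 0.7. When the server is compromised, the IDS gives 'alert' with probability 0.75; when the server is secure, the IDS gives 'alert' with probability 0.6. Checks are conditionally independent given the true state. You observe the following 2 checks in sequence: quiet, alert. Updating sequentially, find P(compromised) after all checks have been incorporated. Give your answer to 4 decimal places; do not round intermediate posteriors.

0.6458

Apply Bayes' rule sequentially, carrying P(compromised) forward.
After 'quiet': P(compromised) = 0.25·0.7000 / (0.25·0.7000 + 0.4·0.3000) ≈ 0.5932
After 'alert': P(compromised) = 0.75·0.5932 / (0.75·0.5932 + 0.6·0.4068) ≈ 0.6458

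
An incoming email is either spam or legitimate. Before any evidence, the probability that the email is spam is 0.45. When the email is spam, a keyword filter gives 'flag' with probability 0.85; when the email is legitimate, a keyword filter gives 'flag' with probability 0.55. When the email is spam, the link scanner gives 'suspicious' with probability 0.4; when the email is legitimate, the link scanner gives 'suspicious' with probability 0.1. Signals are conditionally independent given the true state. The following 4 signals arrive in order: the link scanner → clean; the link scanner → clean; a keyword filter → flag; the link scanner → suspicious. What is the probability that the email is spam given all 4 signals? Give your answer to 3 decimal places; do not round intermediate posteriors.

After the link scanner='clean': P(spam) = 0.6·0.4500 / (0.6·0.4500 + 0.9·0.5500) ≈ 0.3529
After the link scanner='clean': P(spam) = 0.6·0.3529 / (0.6·0.3529 + 0.9·0.6471) ≈ 0.2667
After a keyword filter='flag': P(spam) = 0.85·0.2667 / (0.85·0.2667 + 0.55·0.7333) ≈ 0.3598
After the link scanner='suspicious': P(spam) = 0.4·0.3598 / (0.4·0.3598 + 0.1·0.6402) ≈ 0.6921

0.692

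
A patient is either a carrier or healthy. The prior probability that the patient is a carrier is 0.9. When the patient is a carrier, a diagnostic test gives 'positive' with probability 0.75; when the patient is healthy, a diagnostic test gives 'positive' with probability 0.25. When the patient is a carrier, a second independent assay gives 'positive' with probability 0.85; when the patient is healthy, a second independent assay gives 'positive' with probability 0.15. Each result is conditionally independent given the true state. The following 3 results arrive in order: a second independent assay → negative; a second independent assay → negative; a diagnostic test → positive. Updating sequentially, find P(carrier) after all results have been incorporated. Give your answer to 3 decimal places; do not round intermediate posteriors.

0.457

After a second independent assay='negative': P(carrier) = 0.15·0.9000 / (0.15·0.9000 + 0.85·0.1000) ≈ 0.6136
After a second independent assay='negative': P(carrier) = 0.15·0.6136 / (0.15·0.6136 + 0.85·0.3864) ≈ 0.2189
After a diagnostic test='positive': P(carrier) = 0.75·0.2189 / (0.75·0.2189 + 0.25·0.7811) ≈ 0.4568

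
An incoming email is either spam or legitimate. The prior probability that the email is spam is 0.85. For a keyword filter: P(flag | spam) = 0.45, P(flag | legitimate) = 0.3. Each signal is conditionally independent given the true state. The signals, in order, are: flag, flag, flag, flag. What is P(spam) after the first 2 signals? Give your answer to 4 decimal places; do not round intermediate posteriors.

Each posterior becomes the prior for the next update.
After 'flag': P(spam) = 0.45·0.8500 / (0.45·0.8500 + 0.3·0.1500) ≈ 0.8947
After 'flag': P(spam) = 0.45·0.8947 / (0.45·0.8947 + 0.3·0.1053) ≈ 0.9273

0.9273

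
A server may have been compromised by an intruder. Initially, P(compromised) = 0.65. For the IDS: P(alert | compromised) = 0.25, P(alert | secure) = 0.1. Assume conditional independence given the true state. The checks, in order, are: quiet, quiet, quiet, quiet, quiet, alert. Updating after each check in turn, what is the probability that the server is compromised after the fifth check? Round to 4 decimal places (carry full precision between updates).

After 'quiet': P(compromised) = 0.75·0.6500 / (0.75·0.6500 + 0.9·0.3500) ≈ 0.6075
After 'quiet': P(compromised) = 0.75·0.6075 / (0.75·0.6075 + 0.9·0.3925) ≈ 0.5633
After 'quiet': P(compromised) = 0.75·0.5633 / (0.75·0.5633 + 0.9·0.4367) ≈ 0.5180
After 'quiet': P(compromised) = 0.75·0.5180 / (0.75·0.5180 + 0.9·0.4820) ≈ 0.4725
After 'quiet': P(compromised) = 0.75·0.4725 / (0.75·0.4725 + 0.9·0.5275) ≈ 0.4274

0.4274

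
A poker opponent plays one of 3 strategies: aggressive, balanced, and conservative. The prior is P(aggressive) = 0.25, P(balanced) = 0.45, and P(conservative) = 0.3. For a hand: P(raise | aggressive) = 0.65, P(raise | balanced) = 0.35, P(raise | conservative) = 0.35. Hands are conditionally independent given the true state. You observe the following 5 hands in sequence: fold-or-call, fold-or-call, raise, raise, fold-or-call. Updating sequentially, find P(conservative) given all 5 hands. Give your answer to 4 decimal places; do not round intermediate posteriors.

Apply Bayes' rule sequentially, carrying P(conservative) forward.
After 'fold-or-call': normaliser = 0.35·0.2500 + 0.65·0.4500 + 0.65·0.3000; P(aggressive) ≈ 0.1522, P(balanced) ≈ 0.5087, P(conservative) ≈ 0.3391
After 'fold-or-call': normaliser = 0.35·0.1522 + 0.65·0.5087 + 0.65·0.3391; P(aggressive) ≈ 0.0881, P(balanced) ≈ 0.5471, P(conservative) ≈ 0.3647
After 'raise': normaliser = 0.65·0.0881 + 0.35·0.5471 + 0.35·0.3647; P(aggressive) ≈ 0.1522, P(balanced) ≈ 0.5087, P(conservative) ≈ 0.3391
After 'raise': normaliser = 0.65·0.1522 + 0.35·0.5087 + 0.35·0.3391; P(aggressive) ≈ 0.2500, P(balanced) ≈ 0.4500, P(conservative) ≈ 0.3000
After 'fold-or-call': normaliser = 0.35·0.2500 + 0.65·0.4500 + 0.65·0.3000; P(aggressive) ≈ 0.1522, P(balanced) ≈ 0.5087, P(conservative) ≈ 0.3391

0.3391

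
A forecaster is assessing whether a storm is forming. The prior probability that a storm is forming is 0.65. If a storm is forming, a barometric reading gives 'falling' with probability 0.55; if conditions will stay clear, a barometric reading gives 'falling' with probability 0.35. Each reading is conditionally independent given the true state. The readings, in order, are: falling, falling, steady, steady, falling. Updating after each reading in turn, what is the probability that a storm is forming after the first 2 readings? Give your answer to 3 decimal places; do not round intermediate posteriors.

0.821

After 'falling': P(storm) = 0.55·0.6500 / (0.55·0.6500 + 0.35·0.3500) ≈ 0.7448
After 'falling': P(storm) = 0.55·0.7448 / (0.55·0.7448 + 0.35·0.2552) ≈ 0.8210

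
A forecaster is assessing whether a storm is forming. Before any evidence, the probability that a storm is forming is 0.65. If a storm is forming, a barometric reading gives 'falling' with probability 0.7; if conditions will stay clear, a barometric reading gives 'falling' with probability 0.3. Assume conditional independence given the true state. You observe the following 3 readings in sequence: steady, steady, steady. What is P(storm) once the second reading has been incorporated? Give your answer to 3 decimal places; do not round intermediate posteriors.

0.254

After 'steady': P(storm) = 0.3·0.6500 / (0.3·0.6500 + 0.7·0.3500) ≈ 0.4432
After 'steady': P(storm) = 0.3·0.4432 / (0.3·0.4432 + 0.7·0.5568) ≈ 0.2543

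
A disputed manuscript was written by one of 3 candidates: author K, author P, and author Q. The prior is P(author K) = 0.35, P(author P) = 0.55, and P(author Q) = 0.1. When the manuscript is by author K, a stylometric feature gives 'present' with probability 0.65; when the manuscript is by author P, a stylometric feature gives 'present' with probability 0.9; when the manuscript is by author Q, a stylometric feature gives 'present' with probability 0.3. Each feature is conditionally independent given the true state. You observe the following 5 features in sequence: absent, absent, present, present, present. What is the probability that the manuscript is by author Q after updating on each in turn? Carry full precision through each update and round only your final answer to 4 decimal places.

After 'absent': normaliser = 0.35·0.3500 + 0.1·0.5500 + 0.7·0.1000; P(author K) ≈ 0.4949, P(author P) ≈ 0.2222, P(author Q) ≈ 0.2828
After 'absent': normaliser = 0.35·0.4949 + 0.1·0.2222 + 0.7·0.2828; P(author K) ≈ 0.4403, P(author P) ≈ 0.0565, P(author Q) ≈ 0.5032
After 'present': normaliser = 0.65·0.4403 + 0.9·0.0565 + 0.3·0.5032; P(author K) ≈ 0.5865, P(author P) ≈ 0.1042, P(author Q) ≈ 0.3094
After 'present': normaliser = 0.65·0.5865 + 0.9·0.1042 + 0.3·0.3094; P(author K) ≈ 0.6714, P(author P) ≈ 0.1651, P(author Q) ≈ 0.1635
After 'present': normaliser = 0.65·0.6714 + 0.9·0.1651 + 0.3·0.1635; P(author K) ≈ 0.6883, P(author P) ≈ 0.2344, P(author Q) ≈ 0.0773

0.0773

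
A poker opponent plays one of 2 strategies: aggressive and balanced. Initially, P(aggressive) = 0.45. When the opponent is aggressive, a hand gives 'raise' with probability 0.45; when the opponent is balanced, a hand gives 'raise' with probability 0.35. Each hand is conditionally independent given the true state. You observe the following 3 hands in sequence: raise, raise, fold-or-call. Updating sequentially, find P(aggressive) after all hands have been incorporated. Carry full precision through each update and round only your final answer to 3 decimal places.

After 'raise': P(aggressive) = 0.45·0.4500 / (0.45·0.4500 + 0.35·0.5500) ≈ 0.5127
After 'raise': P(aggressive) = 0.45·0.5127 / (0.45·0.5127 + 0.35·0.4873) ≈ 0.5749
After 'fold-or-call': P(aggressive) = 0.55·0.5749 / (0.55·0.5749 + 0.65·0.4251) ≈ 0.5337

0.534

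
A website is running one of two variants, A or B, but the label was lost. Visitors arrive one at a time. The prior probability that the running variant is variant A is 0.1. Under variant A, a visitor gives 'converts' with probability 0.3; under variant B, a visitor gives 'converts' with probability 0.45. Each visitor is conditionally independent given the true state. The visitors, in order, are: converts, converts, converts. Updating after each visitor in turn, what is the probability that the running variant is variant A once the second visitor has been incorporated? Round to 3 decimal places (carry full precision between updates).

0.047

After 'converts': P(A) = 0.3·0.1000 / (0.3·0.1000 + 0.45·0.9000) ≈ 0.0690
After 'converts': P(A) = 0.3·0.0690 / (0.3·0.0690 + 0.45·0.9310) ≈ 0.0471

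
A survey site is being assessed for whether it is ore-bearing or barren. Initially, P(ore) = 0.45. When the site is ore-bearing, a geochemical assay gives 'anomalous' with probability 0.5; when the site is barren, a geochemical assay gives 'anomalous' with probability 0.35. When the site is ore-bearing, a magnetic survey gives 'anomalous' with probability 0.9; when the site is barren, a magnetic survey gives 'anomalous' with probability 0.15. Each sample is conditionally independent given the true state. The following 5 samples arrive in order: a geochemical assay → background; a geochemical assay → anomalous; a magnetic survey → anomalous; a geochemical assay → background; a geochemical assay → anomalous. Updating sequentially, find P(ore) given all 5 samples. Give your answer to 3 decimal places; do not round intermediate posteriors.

Apply Bayes' rule sequentially, carrying P(ore) forward.
After a geochemical assay='background': P(ore) = 0.5·0.4500 / (0.5·0.4500 + 0.65·0.5500) ≈ 0.3863
After a geochemical assay='anomalous': P(ore) = 0.5·0.3863 / (0.5·0.3863 + 0.35·0.6137) ≈ 0.4734
After a magnetic survey='anomalous': P(ore) = 0.9·0.4734 / (0.9·0.4734 + 0.15·0.5266) ≈ 0.8436
After a geochemical assay='background': P(ore) = 0.5·0.8436 / (0.5·0.8436 + 0.65·0.1564) ≈ 0.8058
After a geochemical assay='anomalous': P(ore) = 0.5·0.8058 / (0.5·0.8058 + 0.35·0.1942) ≈ 0.8557

0.856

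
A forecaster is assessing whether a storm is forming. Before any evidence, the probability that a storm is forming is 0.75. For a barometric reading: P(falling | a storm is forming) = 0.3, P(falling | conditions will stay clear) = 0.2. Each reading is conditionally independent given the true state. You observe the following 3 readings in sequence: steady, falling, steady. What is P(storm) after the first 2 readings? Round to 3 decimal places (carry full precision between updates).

0.797

After 'steady': P(storm) = 0.7·0.7500 / (0.7·0.7500 + 0.8·0.2500) ≈ 0.7241
After 'falling': P(storm) = 0.3·0.7241 / (0.3·0.7241 + 0.2·0.2759) ≈ 0.7975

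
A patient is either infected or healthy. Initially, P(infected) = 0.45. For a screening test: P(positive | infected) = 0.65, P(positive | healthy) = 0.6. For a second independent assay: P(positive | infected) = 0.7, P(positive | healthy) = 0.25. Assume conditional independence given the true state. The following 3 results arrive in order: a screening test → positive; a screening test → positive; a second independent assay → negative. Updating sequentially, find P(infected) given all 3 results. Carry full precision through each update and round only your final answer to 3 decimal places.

0.278

After a screening test='positive': P(infected) = 0.65·0.4500 / (0.65·0.4500 + 0.6·0.5500) ≈ 0.4699
After a screening test='positive': P(infected) = 0.65·0.4699 / (0.65·0.4699 + 0.6·0.5301) ≈ 0.4899
After a second independent assay='negative': P(infected) = 0.3·0.4899 / (0.3·0.4899 + 0.75·0.5101) ≈ 0.2775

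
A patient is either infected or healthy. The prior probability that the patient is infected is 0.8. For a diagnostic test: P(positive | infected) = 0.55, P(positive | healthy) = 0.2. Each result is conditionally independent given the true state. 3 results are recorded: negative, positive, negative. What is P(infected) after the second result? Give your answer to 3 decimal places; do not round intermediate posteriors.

After 'negative': P(infected) = 0.45·0.8000 / (0.45·0.8000 + 0.8·0.2000) ≈ 0.6923
After 'positive': P(infected) = 0.55·0.6923 / (0.55·0.6923 + 0.2·0.3077) ≈ 0.8609

0.861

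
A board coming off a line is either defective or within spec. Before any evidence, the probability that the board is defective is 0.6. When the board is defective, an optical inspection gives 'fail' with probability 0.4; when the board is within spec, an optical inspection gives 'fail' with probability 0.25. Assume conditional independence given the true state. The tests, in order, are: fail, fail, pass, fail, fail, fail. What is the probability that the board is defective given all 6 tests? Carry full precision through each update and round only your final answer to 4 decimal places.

0.9264

Each posterior becomes the prior for the next update.
After 'fail': P(defective) = 0.4·0.6000 / (0.4·0.6000 + 0.25·0.4000) ≈ 0.7059
After 'fail': P(defective) = 0.4·0.7059 / (0.4·0.7059 + 0.25·0.2941) ≈ 0.7934
After 'pass': P(defective) = 0.6·0.7934 / (0.6·0.7934 + 0.75·0.2066) ≈ 0.7544
After 'fail': P(defective) = 0.4·0.7544 / (0.4·0.7544 + 0.25·0.2456) ≈ 0.8309
After 'fail': P(defective) = 0.4·0.8309 / (0.4·0.8309 + 0.25·0.1691) ≈ 0.8872
After 'fail': P(defective) = 0.4·0.8872 / (0.4·0.8872 + 0.25·0.1128) ≈ 0.9264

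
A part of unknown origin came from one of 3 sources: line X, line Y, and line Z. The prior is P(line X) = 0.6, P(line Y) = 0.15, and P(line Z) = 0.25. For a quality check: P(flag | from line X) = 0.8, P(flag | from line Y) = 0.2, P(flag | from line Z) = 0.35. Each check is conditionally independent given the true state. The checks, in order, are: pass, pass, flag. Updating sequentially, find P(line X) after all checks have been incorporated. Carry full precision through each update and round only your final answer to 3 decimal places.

0.255

After 'pass': normaliser = 0.2·0.6000 + 0.8·0.1500 + 0.65·0.2500; P(line X) ≈ 0.2981, P(line Y) ≈ 0.2981, P(line Z) ≈ 0.4037
After 'pass': normaliser = 0.2·0.2981 + 0.8·0.2981 + 0.65·0.4037; P(line X) ≈ 0.1064, P(line Y) ≈ 0.4255, P(line Z) ≈ 0.4681
After 'flag': normaliser = 0.8·0.1064 + 0.2·0.4255 + 0.35·0.4681; P(line X) ≈ 0.2547, P(line Y) ≈ 0.2547, P(line Z) ≈ 0.4905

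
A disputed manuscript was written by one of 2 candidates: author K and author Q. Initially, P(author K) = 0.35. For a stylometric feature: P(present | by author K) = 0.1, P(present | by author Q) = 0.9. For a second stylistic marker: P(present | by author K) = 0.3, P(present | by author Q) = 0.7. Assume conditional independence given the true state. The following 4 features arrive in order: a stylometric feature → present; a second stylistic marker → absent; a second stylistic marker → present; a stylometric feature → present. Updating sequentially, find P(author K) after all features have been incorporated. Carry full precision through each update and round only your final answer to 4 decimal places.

0.0066

After a stylometric feature='present': P(author K) = 0.1·0.3500 / (0.1·0.3500 + 0.9·0.6500) ≈ 0.0565
After a second stylistic marker='absent': P(author K) = 0.7·0.0565 / (0.7·0.0565 + 0.3·0.9435) ≈ 0.1225
After a second stylistic marker='present': P(author K) = 0.3·0.1225 / (0.3·0.1225 + 0.7·0.8775) ≈ 0.0565
After a stylometric feature='present': P(author K) = 0.1·0.0565 / (0.1·0.0565 + 0.9·0.9435) ≈ 0.0066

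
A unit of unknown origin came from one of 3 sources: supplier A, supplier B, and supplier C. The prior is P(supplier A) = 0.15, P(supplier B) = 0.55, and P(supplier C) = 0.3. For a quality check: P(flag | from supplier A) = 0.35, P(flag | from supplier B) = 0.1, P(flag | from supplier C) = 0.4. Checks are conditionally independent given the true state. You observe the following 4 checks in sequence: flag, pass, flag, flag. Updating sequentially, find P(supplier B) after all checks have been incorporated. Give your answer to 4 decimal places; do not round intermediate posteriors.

0.0306

Each posterior becomes the prior for the next update.
After 'flag': normaliser = 0.35·0.1500 + 0.1·0.5500 + 0.4·0.3000; P(supplier A) ≈ 0.2308, P(supplier B) ≈ 0.2418, P(supplier C) ≈ 0.5275
After 'pass': normaliser = 0.65·0.2308 + 0.9·0.2418 + 0.6·0.5275; P(supplier A) ≈ 0.2193, P(supplier B) ≈ 0.3181, P(supplier C) ≈ 0.4627
After 'flag': normaliser = 0.35·0.2193 + 0.1·0.3181 + 0.4·0.4627; P(supplier A) ≈ 0.2614, P(supplier B) ≈ 0.1083, P(supplier C) ≈ 0.6303
After 'flag': normaliser = 0.35·0.2614 + 0.1·0.1083 + 0.4·0.6303; P(supplier A) ≈ 0.2581, P(supplier B) ≈ 0.0306, P(supplier C) ≈ 0.7113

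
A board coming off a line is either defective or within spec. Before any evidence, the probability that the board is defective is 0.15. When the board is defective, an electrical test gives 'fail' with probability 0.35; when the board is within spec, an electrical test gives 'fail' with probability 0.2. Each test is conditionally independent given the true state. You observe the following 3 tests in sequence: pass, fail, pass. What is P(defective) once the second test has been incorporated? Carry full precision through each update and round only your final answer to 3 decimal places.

0.201

After 'pass': P(defective) = 0.65·0.1500 / (0.65·0.1500 + 0.8·0.8500) ≈ 0.1254
After 'fail': P(defective) = 0.35·0.1254 / (0.35·0.1254 + 0.2·0.8746) ≈ 0.2006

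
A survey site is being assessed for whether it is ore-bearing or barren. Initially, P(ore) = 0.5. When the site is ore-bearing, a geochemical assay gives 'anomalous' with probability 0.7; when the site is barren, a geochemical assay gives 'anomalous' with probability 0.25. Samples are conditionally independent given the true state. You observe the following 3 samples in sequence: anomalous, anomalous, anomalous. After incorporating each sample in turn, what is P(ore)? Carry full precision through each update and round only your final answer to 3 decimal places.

0.956

After 'anomalous': P(ore) = 0.7·0.5000 / (0.7·0.5000 + 0.25·0.5000) ≈ 0.7368
After 'anomalous': P(ore) = 0.7·0.7368 / (0.7·0.7368 + 0.25·0.2632) ≈ 0.8869
After 'anomalous': P(ore) = 0.7·0.8869 / (0.7·0.8869 + 0.25·0.1131) ≈ 0.9564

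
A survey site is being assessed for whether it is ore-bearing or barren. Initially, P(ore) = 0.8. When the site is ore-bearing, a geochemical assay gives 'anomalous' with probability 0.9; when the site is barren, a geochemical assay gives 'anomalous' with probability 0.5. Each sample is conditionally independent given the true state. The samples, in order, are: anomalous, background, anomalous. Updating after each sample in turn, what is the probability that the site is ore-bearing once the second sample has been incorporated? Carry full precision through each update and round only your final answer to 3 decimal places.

After 'anomalous': P(ore) = 0.9·0.8000 / (0.9·0.8000 + 0.5·0.2000) ≈ 0.8780
After 'background': P(ore) = 0.1·0.8780 / (0.1·0.8780 + 0.5·0.1220) ≈ 0.5902

0.590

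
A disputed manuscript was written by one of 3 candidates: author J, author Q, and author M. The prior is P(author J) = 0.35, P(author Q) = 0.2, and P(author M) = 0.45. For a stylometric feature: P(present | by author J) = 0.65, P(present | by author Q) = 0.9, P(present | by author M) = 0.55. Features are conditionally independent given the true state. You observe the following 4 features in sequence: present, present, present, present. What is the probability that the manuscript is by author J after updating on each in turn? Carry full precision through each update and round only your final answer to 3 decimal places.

0.266

Apply Bayes' rule sequentially, carrying P(author J) forward.
After 'present': normaliser = 0.65·0.3500 + 0.9·0.2000 + 0.55·0.4500; P(author J) ≈ 0.3473, P(author Q) ≈ 0.2748, P(author M) ≈ 0.3779
After 'present': normaliser = 0.65·0.3473 + 0.9·0.2748 + 0.55·0.3779; P(author J) ≈ 0.3316, P(author Q) ≈ 0.3632, P(author M) ≈ 0.3052
After 'present': normaliser = 0.65·0.3316 + 0.9·0.3632 + 0.55·0.3052; P(author J) ≈ 0.3034, P(author Q) ≈ 0.4602, P(author M) ≈ 0.2363
After 'present': normaliser = 0.65·0.3034 + 0.9·0.4602 + 0.55·0.2363; P(author J) ≈ 0.2660, P(author Q) ≈ 0.5587, P(author M) ≈ 0.1753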